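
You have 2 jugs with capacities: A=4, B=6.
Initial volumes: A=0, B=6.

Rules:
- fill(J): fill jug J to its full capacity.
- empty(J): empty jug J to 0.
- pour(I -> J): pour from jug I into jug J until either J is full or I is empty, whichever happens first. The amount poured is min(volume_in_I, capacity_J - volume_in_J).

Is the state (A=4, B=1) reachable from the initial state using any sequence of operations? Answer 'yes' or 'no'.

BFS explored all 10 reachable states.
Reachable set includes: (0,0), (0,2), (0,4), (0,6), (2,0), (2,6), (4,0), (4,2), (4,4), (4,6)
Target (A=4, B=1) not in reachable set → no.

Answer: no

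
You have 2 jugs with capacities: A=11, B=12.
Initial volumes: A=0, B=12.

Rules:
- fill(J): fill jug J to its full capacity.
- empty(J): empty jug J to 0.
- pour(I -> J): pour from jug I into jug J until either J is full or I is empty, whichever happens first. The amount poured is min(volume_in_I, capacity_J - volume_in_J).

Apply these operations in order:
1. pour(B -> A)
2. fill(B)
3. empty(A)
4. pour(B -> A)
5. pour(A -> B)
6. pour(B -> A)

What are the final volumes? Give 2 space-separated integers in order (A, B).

Answer: 11 1

Derivation:
Step 1: pour(B -> A) -> (A=11 B=1)
Step 2: fill(B) -> (A=11 B=12)
Step 3: empty(A) -> (A=0 B=12)
Step 4: pour(B -> A) -> (A=11 B=1)
Step 5: pour(A -> B) -> (A=0 B=12)
Step 6: pour(B -> A) -> (A=11 B=1)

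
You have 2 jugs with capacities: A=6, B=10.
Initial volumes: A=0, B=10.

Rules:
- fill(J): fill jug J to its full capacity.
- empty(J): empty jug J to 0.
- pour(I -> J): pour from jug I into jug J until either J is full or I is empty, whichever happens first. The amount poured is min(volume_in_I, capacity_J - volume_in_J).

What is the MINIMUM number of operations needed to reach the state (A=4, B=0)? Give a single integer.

Answer: 3

Derivation:
BFS from (A=0, B=10). One shortest path:
  1. pour(B -> A) -> (A=6 B=4)
  2. empty(A) -> (A=0 B=4)
  3. pour(B -> A) -> (A=4 B=0)
Reached target in 3 moves.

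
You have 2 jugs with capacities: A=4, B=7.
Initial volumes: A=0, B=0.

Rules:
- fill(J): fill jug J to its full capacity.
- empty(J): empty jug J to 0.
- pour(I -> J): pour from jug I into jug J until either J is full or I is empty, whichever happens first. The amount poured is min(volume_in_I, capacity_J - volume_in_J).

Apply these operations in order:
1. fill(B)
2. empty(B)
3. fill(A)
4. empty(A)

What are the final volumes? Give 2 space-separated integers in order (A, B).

Step 1: fill(B) -> (A=0 B=7)
Step 2: empty(B) -> (A=0 B=0)
Step 3: fill(A) -> (A=4 B=0)
Step 4: empty(A) -> (A=0 B=0)

Answer: 0 0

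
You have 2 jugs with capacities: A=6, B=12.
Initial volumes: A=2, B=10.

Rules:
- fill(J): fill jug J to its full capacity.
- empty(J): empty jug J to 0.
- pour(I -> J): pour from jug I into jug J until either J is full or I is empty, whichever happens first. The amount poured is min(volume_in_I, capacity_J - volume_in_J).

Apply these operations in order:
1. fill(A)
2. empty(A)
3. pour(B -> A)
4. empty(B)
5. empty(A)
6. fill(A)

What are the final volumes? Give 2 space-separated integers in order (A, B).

Step 1: fill(A) -> (A=6 B=10)
Step 2: empty(A) -> (A=0 B=10)
Step 3: pour(B -> A) -> (A=6 B=4)
Step 4: empty(B) -> (A=6 B=0)
Step 5: empty(A) -> (A=0 B=0)
Step 6: fill(A) -> (A=6 B=0)

Answer: 6 0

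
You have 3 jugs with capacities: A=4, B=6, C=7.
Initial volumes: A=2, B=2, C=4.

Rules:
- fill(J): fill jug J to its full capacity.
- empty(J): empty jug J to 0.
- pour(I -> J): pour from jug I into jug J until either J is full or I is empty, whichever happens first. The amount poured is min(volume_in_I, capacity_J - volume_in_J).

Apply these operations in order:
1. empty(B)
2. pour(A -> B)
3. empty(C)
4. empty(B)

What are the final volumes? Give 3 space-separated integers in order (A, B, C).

Step 1: empty(B) -> (A=2 B=0 C=4)
Step 2: pour(A -> B) -> (A=0 B=2 C=4)
Step 3: empty(C) -> (A=0 B=2 C=0)
Step 4: empty(B) -> (A=0 B=0 C=0)

Answer: 0 0 0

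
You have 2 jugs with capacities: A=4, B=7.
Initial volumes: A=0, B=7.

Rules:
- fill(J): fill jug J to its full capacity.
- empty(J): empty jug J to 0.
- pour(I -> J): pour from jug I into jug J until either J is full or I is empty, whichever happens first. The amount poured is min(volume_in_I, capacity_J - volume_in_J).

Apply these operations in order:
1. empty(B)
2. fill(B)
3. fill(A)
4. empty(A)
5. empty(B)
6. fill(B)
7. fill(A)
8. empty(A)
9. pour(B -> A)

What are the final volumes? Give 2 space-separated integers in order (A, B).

Step 1: empty(B) -> (A=0 B=0)
Step 2: fill(B) -> (A=0 B=7)
Step 3: fill(A) -> (A=4 B=7)
Step 4: empty(A) -> (A=0 B=7)
Step 5: empty(B) -> (A=0 B=0)
Step 6: fill(B) -> (A=0 B=7)
Step 7: fill(A) -> (A=4 B=7)
Step 8: empty(A) -> (A=0 B=7)
Step 9: pour(B -> A) -> (A=4 B=3)

Answer: 4 3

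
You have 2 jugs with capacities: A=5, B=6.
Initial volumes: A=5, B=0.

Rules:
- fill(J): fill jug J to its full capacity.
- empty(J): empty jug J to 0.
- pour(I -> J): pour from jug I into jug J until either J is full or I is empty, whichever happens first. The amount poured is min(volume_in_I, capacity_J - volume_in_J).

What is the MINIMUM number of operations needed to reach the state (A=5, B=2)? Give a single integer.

BFS from (A=5, B=0). One shortest path:
  1. empty(A) -> (A=0 B=0)
  2. fill(B) -> (A=0 B=6)
  3. pour(B -> A) -> (A=5 B=1)
  4. empty(A) -> (A=0 B=1)
  5. pour(B -> A) -> (A=1 B=0)
  6. fill(B) -> (A=1 B=6)
  7. pour(B -> A) -> (A=5 B=2)
Reached target in 7 moves.

Answer: 7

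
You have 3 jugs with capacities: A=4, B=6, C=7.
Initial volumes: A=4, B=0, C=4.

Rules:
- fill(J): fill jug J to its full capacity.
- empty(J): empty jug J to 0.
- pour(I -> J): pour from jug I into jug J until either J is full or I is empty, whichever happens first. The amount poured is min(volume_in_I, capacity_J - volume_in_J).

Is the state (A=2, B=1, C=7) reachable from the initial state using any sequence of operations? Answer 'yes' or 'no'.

Answer: yes

Derivation:
BFS from (A=4, B=0, C=4):
  1. fill(B) -> (A=4 B=6 C=4)
  2. empty(C) -> (A=4 B=6 C=0)
  3. pour(B -> C) -> (A=4 B=0 C=6)
  4. pour(A -> B) -> (A=0 B=4 C=6)
  5. pour(C -> A) -> (A=4 B=4 C=2)
  6. pour(A -> B) -> (A=2 B=6 C=2)
  7. pour(B -> C) -> (A=2 B=1 C=7)
Target reached → yes.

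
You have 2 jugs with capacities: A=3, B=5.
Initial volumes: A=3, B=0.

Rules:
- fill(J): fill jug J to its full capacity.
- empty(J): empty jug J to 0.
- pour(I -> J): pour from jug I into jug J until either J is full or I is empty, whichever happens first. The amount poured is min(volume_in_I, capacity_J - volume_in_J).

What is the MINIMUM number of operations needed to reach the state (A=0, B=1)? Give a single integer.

BFS from (A=3, B=0). One shortest path:
  1. pour(A -> B) -> (A=0 B=3)
  2. fill(A) -> (A=3 B=3)
  3. pour(A -> B) -> (A=1 B=5)
  4. empty(B) -> (A=1 B=0)
  5. pour(A -> B) -> (A=0 B=1)
Reached target in 5 moves.

Answer: 5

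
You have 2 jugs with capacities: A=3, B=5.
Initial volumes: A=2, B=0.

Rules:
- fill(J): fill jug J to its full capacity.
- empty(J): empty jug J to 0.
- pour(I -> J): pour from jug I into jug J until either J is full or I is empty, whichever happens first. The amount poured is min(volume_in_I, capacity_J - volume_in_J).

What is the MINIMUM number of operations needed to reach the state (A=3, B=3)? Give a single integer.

Answer: 3

Derivation:
BFS from (A=2, B=0). One shortest path:
  1. fill(A) -> (A=3 B=0)
  2. pour(A -> B) -> (A=0 B=3)
  3. fill(A) -> (A=3 B=3)
Reached target in 3 moves.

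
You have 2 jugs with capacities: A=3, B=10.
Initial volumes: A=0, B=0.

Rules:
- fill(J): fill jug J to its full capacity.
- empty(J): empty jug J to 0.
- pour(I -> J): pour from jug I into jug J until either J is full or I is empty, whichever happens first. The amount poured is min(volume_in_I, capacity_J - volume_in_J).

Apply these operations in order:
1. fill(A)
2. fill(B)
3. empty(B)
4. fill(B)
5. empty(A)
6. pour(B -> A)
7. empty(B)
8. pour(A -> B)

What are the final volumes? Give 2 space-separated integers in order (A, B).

Step 1: fill(A) -> (A=3 B=0)
Step 2: fill(B) -> (A=3 B=10)
Step 3: empty(B) -> (A=3 B=0)
Step 4: fill(B) -> (A=3 B=10)
Step 5: empty(A) -> (A=0 B=10)
Step 6: pour(B -> A) -> (A=3 B=7)
Step 7: empty(B) -> (A=3 B=0)
Step 8: pour(A -> B) -> (A=0 B=3)

Answer: 0 3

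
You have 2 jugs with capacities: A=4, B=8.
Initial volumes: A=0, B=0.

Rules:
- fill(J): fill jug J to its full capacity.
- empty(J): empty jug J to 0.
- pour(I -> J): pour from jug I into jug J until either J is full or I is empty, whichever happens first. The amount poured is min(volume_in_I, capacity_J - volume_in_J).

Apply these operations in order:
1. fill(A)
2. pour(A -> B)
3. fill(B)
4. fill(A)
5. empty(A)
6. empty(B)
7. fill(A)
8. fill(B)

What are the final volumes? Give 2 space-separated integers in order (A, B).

Step 1: fill(A) -> (A=4 B=0)
Step 2: pour(A -> B) -> (A=0 B=4)
Step 3: fill(B) -> (A=0 B=8)
Step 4: fill(A) -> (A=4 B=8)
Step 5: empty(A) -> (A=0 B=8)
Step 6: empty(B) -> (A=0 B=0)
Step 7: fill(A) -> (A=4 B=0)
Step 8: fill(B) -> (A=4 B=8)

Answer: 4 8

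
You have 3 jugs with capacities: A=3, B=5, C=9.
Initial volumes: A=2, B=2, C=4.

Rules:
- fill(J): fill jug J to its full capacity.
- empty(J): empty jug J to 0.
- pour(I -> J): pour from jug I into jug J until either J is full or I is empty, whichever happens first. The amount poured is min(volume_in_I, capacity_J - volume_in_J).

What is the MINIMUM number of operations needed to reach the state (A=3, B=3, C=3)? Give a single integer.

BFS from (A=2, B=2, C=4). One shortest path:
  1. fill(A) -> (A=3 B=2 C=4)
  2. pour(B -> C) -> (A=3 B=0 C=6)
  3. pour(A -> B) -> (A=0 B=3 C=6)
  4. pour(C -> A) -> (A=3 B=3 C=3)
Reached target in 4 moves.

Answer: 4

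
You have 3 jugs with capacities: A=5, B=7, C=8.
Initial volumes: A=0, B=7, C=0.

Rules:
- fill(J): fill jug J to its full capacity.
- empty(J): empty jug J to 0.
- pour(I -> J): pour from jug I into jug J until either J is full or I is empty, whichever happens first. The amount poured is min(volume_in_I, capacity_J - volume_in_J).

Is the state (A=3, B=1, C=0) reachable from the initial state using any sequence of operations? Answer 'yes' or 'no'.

Answer: yes

Derivation:
BFS from (A=0, B=7, C=0):
  1. fill(A) -> (A=5 B=7 C=0)
  2. pour(B -> C) -> (A=5 B=0 C=7)
  3. pour(A -> B) -> (A=0 B=5 C=7)
  4. pour(C -> A) -> (A=5 B=5 C=2)
  5. pour(A -> B) -> (A=3 B=7 C=2)
  6. pour(B -> C) -> (A=3 B=1 C=8)
  7. empty(C) -> (A=3 B=1 C=0)
Target reached → yes.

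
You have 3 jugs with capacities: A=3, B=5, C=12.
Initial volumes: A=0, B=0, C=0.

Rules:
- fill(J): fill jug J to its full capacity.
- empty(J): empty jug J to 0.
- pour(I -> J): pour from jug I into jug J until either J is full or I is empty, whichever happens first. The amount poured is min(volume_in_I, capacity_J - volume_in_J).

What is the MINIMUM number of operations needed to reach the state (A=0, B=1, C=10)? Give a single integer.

Answer: 8

Derivation:
BFS from (A=0, B=0, C=0). One shortest path:
  1. fill(A) -> (A=3 B=0 C=0)
  2. fill(B) -> (A=3 B=5 C=0)
  3. pour(B -> C) -> (A=3 B=0 C=5)
  4. pour(A -> B) -> (A=0 B=3 C=5)
  5. fill(A) -> (A=3 B=3 C=5)
  6. pour(A -> B) -> (A=1 B=5 C=5)
  7. pour(B -> C) -> (A=1 B=0 C=10)
  8. pour(A -> B) -> (A=0 B=1 C=10)
Reached target in 8 moves.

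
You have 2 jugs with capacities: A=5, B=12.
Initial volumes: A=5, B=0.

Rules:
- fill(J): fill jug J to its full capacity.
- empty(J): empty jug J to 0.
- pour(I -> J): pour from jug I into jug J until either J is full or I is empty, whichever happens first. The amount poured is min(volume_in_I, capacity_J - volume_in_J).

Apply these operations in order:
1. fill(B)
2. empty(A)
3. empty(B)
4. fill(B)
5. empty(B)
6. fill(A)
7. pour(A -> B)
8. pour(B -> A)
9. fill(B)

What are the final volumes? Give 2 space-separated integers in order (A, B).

Step 1: fill(B) -> (A=5 B=12)
Step 2: empty(A) -> (A=0 B=12)
Step 3: empty(B) -> (A=0 B=0)
Step 4: fill(B) -> (A=0 B=12)
Step 5: empty(B) -> (A=0 B=0)
Step 6: fill(A) -> (A=5 B=0)
Step 7: pour(A -> B) -> (A=0 B=5)
Step 8: pour(B -> A) -> (A=5 B=0)
Step 9: fill(B) -> (A=5 B=12)

Answer: 5 12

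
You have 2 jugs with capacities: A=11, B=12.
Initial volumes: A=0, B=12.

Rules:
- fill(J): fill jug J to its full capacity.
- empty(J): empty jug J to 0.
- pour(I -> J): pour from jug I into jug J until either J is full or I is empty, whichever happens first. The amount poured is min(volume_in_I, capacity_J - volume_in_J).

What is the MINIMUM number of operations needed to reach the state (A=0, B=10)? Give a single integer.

BFS from (A=0, B=12). One shortest path:
  1. fill(A) -> (A=11 B=12)
  2. empty(B) -> (A=11 B=0)
  3. pour(A -> B) -> (A=0 B=11)
  4. fill(A) -> (A=11 B=11)
  5. pour(A -> B) -> (A=10 B=12)
  6. empty(B) -> (A=10 B=0)
  7. pour(A -> B) -> (A=0 B=10)
Reached target in 7 moves.

Answer: 7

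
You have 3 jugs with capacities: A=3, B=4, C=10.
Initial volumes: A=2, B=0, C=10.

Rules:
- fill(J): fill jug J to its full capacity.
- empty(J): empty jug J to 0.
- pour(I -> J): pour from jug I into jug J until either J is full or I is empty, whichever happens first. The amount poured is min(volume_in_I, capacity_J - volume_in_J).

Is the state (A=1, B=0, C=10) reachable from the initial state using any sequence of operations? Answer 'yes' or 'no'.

Answer: yes

Derivation:
BFS from (A=2, B=0, C=10):
  1. pour(A -> B) -> (A=0 B=2 C=10)
  2. fill(A) -> (A=3 B=2 C=10)
  3. pour(A -> B) -> (A=1 B=4 C=10)
  4. empty(B) -> (A=1 B=0 C=10)
Target reached → yes.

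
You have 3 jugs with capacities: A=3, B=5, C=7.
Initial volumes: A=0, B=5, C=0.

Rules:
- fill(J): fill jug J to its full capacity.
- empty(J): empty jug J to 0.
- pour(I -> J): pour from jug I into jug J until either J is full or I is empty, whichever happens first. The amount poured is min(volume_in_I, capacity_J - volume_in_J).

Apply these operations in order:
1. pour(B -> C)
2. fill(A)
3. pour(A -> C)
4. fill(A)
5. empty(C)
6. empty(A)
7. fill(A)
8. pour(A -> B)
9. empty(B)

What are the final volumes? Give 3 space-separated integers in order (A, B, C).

Answer: 0 0 0

Derivation:
Step 1: pour(B -> C) -> (A=0 B=0 C=5)
Step 2: fill(A) -> (A=3 B=0 C=5)
Step 3: pour(A -> C) -> (A=1 B=0 C=7)
Step 4: fill(A) -> (A=3 B=0 C=7)
Step 5: empty(C) -> (A=3 B=0 C=0)
Step 6: empty(A) -> (A=0 B=0 C=0)
Step 7: fill(A) -> (A=3 B=0 C=0)
Step 8: pour(A -> B) -> (A=0 B=3 C=0)
Step 9: empty(B) -> (A=0 B=0 C=0)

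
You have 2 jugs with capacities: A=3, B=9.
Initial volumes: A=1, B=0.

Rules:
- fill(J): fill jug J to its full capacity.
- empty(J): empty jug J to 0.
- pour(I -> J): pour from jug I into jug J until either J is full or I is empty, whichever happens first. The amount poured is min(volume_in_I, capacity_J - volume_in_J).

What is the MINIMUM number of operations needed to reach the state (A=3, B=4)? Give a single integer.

BFS from (A=1, B=0). One shortest path:
  1. fill(B) -> (A=1 B=9)
  2. pour(B -> A) -> (A=3 B=7)
  3. empty(A) -> (A=0 B=7)
  4. pour(B -> A) -> (A=3 B=4)
Reached target in 4 moves.

Answer: 4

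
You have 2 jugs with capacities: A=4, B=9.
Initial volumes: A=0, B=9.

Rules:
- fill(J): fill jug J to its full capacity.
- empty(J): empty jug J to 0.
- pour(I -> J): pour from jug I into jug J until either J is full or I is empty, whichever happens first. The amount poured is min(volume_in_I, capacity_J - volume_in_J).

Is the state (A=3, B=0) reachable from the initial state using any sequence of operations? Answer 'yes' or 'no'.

Answer: yes

Derivation:
BFS from (A=0, B=9):
  1. fill(A) -> (A=4 B=9)
  2. empty(B) -> (A=4 B=0)
  3. pour(A -> B) -> (A=0 B=4)
  4. fill(A) -> (A=4 B=4)
  5. pour(A -> B) -> (A=0 B=8)
  6. fill(A) -> (A=4 B=8)
  7. pour(A -> B) -> (A=3 B=9)
  8. empty(B) -> (A=3 B=0)
Target reached → yes.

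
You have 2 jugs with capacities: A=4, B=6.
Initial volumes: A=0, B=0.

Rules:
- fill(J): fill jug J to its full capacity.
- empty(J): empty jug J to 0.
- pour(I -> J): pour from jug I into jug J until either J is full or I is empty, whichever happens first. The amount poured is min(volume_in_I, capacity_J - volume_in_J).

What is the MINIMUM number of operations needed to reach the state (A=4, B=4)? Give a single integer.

BFS from (A=0, B=0). One shortest path:
  1. fill(A) -> (A=4 B=0)
  2. pour(A -> B) -> (A=0 B=4)
  3. fill(A) -> (A=4 B=4)
Reached target in 3 moves.

Answer: 3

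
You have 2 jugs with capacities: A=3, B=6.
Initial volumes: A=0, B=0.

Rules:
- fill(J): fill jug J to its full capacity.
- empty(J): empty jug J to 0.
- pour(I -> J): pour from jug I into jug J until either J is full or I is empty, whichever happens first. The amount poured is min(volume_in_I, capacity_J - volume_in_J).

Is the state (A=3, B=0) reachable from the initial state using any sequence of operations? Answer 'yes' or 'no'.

Answer: yes

Derivation:
BFS from (A=0, B=0):
  1. fill(A) -> (A=3 B=0)
Target reached → yes.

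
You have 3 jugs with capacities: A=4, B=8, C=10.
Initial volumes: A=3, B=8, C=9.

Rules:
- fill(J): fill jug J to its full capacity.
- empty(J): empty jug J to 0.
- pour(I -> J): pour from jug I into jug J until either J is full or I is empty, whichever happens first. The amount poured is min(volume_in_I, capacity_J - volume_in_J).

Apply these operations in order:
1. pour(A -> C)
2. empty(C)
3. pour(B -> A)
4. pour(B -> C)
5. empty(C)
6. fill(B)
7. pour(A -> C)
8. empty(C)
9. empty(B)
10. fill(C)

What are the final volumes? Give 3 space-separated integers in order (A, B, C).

Step 1: pour(A -> C) -> (A=2 B=8 C=10)
Step 2: empty(C) -> (A=2 B=8 C=0)
Step 3: pour(B -> A) -> (A=4 B=6 C=0)
Step 4: pour(B -> C) -> (A=4 B=0 C=6)
Step 5: empty(C) -> (A=4 B=0 C=0)
Step 6: fill(B) -> (A=4 B=8 C=0)
Step 7: pour(A -> C) -> (A=0 B=8 C=4)
Step 8: empty(C) -> (A=0 B=8 C=0)
Step 9: empty(B) -> (A=0 B=0 C=0)
Step 10: fill(C) -> (A=0 B=0 C=10)

Answer: 0 0 10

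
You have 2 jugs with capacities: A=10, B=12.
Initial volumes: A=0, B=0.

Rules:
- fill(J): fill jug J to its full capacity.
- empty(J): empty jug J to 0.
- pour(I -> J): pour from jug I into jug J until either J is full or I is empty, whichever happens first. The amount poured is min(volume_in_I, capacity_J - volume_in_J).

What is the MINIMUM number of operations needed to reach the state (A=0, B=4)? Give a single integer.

BFS from (A=0, B=0). One shortest path:
  1. fill(B) -> (A=0 B=12)
  2. pour(B -> A) -> (A=10 B=2)
  3. empty(A) -> (A=0 B=2)
  4. pour(B -> A) -> (A=2 B=0)
  5. fill(B) -> (A=2 B=12)
  6. pour(B -> A) -> (A=10 B=4)
  7. empty(A) -> (A=0 B=4)
Reached target in 7 moves.

Answer: 7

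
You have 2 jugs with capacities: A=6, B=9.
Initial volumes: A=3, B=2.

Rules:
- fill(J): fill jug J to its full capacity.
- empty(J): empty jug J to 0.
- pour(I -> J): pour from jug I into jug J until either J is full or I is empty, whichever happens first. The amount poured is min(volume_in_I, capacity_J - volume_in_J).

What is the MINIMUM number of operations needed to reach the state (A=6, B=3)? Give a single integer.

Answer: 3

Derivation:
BFS from (A=3, B=2). One shortest path:
  1. empty(A) -> (A=0 B=2)
  2. fill(B) -> (A=0 B=9)
  3. pour(B -> A) -> (A=6 B=3)
Reached target in 3 moves.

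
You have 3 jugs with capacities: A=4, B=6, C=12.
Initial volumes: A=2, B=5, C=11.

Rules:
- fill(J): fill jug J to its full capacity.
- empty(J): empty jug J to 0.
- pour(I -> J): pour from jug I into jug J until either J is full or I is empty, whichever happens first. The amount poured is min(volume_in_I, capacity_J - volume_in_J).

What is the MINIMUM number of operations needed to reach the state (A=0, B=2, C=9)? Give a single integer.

Answer: 5

Derivation:
BFS from (A=2, B=5, C=11). One shortest path:
  1. empty(A) -> (A=0 B=5 C=11)
  2. empty(B) -> (A=0 B=0 C=11)
  3. pour(C -> B) -> (A=0 B=6 C=5)
  4. pour(B -> A) -> (A=4 B=2 C=5)
  5. pour(A -> C) -> (A=0 B=2 C=9)
Reached target in 5 moves.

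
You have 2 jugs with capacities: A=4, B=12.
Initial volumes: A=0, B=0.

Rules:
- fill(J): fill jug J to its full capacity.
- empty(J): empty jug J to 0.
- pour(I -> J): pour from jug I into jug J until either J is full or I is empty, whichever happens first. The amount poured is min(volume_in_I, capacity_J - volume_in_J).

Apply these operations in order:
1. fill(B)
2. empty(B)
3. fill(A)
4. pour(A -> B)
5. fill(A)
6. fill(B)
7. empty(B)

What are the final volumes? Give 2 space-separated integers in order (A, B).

Step 1: fill(B) -> (A=0 B=12)
Step 2: empty(B) -> (A=0 B=0)
Step 3: fill(A) -> (A=4 B=0)
Step 4: pour(A -> B) -> (A=0 B=4)
Step 5: fill(A) -> (A=4 B=4)
Step 6: fill(B) -> (A=4 B=12)
Step 7: empty(B) -> (A=4 B=0)

Answer: 4 0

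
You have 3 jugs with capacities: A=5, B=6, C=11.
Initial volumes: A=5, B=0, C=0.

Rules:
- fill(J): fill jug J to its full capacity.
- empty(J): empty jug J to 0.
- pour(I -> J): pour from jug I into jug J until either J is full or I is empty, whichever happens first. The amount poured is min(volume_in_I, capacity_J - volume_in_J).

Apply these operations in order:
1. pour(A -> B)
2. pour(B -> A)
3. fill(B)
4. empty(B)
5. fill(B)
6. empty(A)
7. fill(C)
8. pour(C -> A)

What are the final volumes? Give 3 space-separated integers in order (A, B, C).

Answer: 5 6 6

Derivation:
Step 1: pour(A -> B) -> (A=0 B=5 C=0)
Step 2: pour(B -> A) -> (A=5 B=0 C=0)
Step 3: fill(B) -> (A=5 B=6 C=0)
Step 4: empty(B) -> (A=5 B=0 C=0)
Step 5: fill(B) -> (A=5 B=6 C=0)
Step 6: empty(A) -> (A=0 B=6 C=0)
Step 7: fill(C) -> (A=0 B=6 C=11)
Step 8: pour(C -> A) -> (A=5 B=6 C=6)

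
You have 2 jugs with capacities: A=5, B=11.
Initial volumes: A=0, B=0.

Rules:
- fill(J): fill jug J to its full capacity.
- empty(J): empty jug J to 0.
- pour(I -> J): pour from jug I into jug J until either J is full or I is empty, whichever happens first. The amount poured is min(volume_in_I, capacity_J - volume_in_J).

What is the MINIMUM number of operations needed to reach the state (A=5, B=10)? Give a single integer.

Answer: 5

Derivation:
BFS from (A=0, B=0). One shortest path:
  1. fill(A) -> (A=5 B=0)
  2. pour(A -> B) -> (A=0 B=5)
  3. fill(A) -> (A=5 B=5)
  4. pour(A -> B) -> (A=0 B=10)
  5. fill(A) -> (A=5 B=10)
Reached target in 5 moves.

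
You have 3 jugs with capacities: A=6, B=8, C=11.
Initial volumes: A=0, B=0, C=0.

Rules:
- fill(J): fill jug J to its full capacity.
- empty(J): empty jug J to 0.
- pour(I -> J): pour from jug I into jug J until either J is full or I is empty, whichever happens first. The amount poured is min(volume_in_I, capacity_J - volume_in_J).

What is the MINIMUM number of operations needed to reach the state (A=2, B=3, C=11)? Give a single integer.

Answer: 6

Derivation:
BFS from (A=0, B=0, C=0). One shortest path:
  1. fill(B) -> (A=0 B=8 C=0)
  2. pour(B -> A) -> (A=6 B=2 C=0)
  3. pour(A -> C) -> (A=0 B=2 C=6)
  4. pour(B -> A) -> (A=2 B=0 C=6)
  5. fill(B) -> (A=2 B=8 C=6)
  6. pour(B -> C) -> (A=2 B=3 C=11)
Reached target in 6 moves.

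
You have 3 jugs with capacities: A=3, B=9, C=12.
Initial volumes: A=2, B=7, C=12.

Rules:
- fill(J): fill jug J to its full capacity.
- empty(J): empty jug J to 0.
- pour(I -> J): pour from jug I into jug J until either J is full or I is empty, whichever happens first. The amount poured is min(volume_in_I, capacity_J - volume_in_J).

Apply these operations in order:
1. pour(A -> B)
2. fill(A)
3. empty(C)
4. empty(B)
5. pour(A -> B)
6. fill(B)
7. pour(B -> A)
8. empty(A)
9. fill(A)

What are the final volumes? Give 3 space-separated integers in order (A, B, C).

Step 1: pour(A -> B) -> (A=0 B=9 C=12)
Step 2: fill(A) -> (A=3 B=9 C=12)
Step 3: empty(C) -> (A=3 B=9 C=0)
Step 4: empty(B) -> (A=3 B=0 C=0)
Step 5: pour(A -> B) -> (A=0 B=3 C=0)
Step 6: fill(B) -> (A=0 B=9 C=0)
Step 7: pour(B -> A) -> (A=3 B=6 C=0)
Step 8: empty(A) -> (A=0 B=6 C=0)
Step 9: fill(A) -> (A=3 B=6 C=0)

Answer: 3 6 0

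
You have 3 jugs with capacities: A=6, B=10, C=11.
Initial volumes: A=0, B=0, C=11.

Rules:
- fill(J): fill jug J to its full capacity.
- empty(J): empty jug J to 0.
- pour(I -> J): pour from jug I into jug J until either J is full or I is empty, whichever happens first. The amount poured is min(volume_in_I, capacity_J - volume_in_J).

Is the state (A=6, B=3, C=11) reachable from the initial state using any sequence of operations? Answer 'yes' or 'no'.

Answer: yes

Derivation:
BFS from (A=0, B=0, C=11):
  1. fill(B) -> (A=0 B=10 C=11)
  2. empty(C) -> (A=0 B=10 C=0)
  3. pour(B -> A) -> (A=6 B=4 C=0)
  4. pour(B -> C) -> (A=6 B=0 C=4)
  5. fill(B) -> (A=6 B=10 C=4)
  6. pour(B -> C) -> (A=6 B=3 C=11)
Target reached → yes.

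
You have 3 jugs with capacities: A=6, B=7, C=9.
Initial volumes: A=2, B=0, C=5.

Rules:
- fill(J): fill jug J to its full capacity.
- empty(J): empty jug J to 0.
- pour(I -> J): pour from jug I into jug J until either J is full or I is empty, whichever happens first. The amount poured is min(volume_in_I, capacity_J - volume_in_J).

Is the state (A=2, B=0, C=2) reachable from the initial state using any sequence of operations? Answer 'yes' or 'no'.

BFS from (A=2, B=0, C=5):
  1. fill(C) -> (A=2 B=0 C=9)
  2. pour(C -> B) -> (A=2 B=7 C=2)
  3. empty(B) -> (A=2 B=0 C=2)
Target reached → yes.

Answer: yes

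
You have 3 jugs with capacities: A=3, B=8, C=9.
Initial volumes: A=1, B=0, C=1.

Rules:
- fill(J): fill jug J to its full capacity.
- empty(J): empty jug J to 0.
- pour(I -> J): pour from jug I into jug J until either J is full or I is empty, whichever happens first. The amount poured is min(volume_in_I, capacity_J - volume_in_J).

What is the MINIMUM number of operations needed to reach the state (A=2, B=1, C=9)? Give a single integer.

Answer: 6

Derivation:
BFS from (A=1, B=0, C=1). One shortest path:
  1. fill(B) -> (A=1 B=8 C=1)
  2. empty(C) -> (A=1 B=8 C=0)
  3. pour(B -> C) -> (A=1 B=0 C=8)
  4. pour(A -> B) -> (A=0 B=1 C=8)
  5. fill(A) -> (A=3 B=1 C=8)
  6. pour(A -> C) -> (A=2 B=1 C=9)
Reached target in 6 moves.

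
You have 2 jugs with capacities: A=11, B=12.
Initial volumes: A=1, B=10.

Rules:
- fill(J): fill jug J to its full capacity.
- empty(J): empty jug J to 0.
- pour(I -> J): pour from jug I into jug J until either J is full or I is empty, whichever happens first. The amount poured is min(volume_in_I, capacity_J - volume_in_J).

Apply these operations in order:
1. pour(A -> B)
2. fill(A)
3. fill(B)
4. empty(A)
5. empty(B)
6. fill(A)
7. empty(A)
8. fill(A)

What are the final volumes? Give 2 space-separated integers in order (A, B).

Step 1: pour(A -> B) -> (A=0 B=11)
Step 2: fill(A) -> (A=11 B=11)
Step 3: fill(B) -> (A=11 B=12)
Step 4: empty(A) -> (A=0 B=12)
Step 5: empty(B) -> (A=0 B=0)
Step 6: fill(A) -> (A=11 B=0)
Step 7: empty(A) -> (A=0 B=0)
Step 8: fill(A) -> (A=11 B=0)

Answer: 11 0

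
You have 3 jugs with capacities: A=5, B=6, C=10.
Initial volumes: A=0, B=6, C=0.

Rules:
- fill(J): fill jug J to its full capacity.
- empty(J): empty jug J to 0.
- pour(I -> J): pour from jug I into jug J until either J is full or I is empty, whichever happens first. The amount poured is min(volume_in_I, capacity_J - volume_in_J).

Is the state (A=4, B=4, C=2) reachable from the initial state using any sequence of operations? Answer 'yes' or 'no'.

Answer: no

Derivation:
BFS explored all 282 reachable states.
Reachable set includes: (0,0,0), (0,0,1), (0,0,2), (0,0,3), (0,0,4), (0,0,5), (0,0,6), (0,0,7), (0,0,8), (0,0,9), (0,0,10), (0,1,0) ...
Target (A=4, B=4, C=2) not in reachable set → no.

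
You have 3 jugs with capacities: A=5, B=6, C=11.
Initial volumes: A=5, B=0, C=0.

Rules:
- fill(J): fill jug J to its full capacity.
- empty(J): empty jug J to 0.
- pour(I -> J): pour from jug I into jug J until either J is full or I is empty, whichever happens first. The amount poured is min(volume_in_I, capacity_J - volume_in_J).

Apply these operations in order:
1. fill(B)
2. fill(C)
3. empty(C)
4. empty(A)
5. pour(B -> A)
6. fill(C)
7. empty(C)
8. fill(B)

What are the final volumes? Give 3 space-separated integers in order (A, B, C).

Step 1: fill(B) -> (A=5 B=6 C=0)
Step 2: fill(C) -> (A=5 B=6 C=11)
Step 3: empty(C) -> (A=5 B=6 C=0)
Step 4: empty(A) -> (A=0 B=6 C=0)
Step 5: pour(B -> A) -> (A=5 B=1 C=0)
Step 6: fill(C) -> (A=5 B=1 C=11)
Step 7: empty(C) -> (A=5 B=1 C=0)
Step 8: fill(B) -> (A=5 B=6 C=0)

Answer: 5 6 0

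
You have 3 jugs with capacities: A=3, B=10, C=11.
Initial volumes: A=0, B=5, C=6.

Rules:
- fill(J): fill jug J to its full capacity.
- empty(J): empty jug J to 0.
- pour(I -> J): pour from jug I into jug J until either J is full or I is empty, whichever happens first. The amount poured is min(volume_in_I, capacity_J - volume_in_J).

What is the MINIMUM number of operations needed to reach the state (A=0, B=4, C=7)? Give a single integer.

Answer: 5

Derivation:
BFS from (A=0, B=5, C=6). One shortest path:
  1. pour(C -> B) -> (A=0 B=10 C=1)
  2. pour(B -> A) -> (A=3 B=7 C=1)
  3. pour(A -> C) -> (A=0 B=7 C=4)
  4. pour(B -> A) -> (A=3 B=4 C=4)
  5. pour(A -> C) -> (A=0 B=4 C=7)
Reached target in 5 moves.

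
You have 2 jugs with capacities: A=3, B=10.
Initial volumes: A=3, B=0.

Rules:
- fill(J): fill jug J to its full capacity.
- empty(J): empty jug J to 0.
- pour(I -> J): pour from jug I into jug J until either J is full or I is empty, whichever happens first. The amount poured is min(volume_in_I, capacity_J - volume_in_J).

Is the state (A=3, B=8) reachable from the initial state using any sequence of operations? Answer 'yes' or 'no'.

BFS from (A=3, B=0):
  1. empty(A) -> (A=0 B=0)
  2. fill(B) -> (A=0 B=10)
  3. pour(B -> A) -> (A=3 B=7)
  4. empty(A) -> (A=0 B=7)
  5. pour(B -> A) -> (A=3 B=4)
  6. empty(A) -> (A=0 B=4)
  7. pour(B -> A) -> (A=3 B=1)
  8. empty(A) -> (A=0 B=1)
  9. pour(B -> A) -> (A=1 B=0)
  10. fill(B) -> (A=1 B=10)
  11. pour(B -> A) -> (A=3 B=8)
Target reached → yes.

Answer: yes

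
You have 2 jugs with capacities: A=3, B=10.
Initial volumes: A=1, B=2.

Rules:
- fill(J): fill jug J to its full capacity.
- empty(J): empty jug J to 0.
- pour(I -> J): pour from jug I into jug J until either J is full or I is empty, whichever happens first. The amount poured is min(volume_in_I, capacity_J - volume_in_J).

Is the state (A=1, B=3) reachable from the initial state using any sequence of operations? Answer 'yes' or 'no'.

Answer: no

Derivation:
BFS explored all 27 reachable states.
Reachable set includes: (0,0), (0,1), (0,2), (0,3), (0,4), (0,5), (0,6), (0,7), (0,8), (0,9), (0,10), (1,0) ...
Target (A=1, B=3) not in reachable set → no.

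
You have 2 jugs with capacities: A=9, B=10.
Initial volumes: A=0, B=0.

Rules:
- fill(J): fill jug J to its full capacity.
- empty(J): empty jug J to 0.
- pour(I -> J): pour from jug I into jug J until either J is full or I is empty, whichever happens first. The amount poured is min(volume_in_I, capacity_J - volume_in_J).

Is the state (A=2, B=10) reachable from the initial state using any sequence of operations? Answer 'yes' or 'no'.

BFS from (A=0, B=0):
  1. fill(B) -> (A=0 B=10)
  2. pour(B -> A) -> (A=9 B=1)
  3. empty(A) -> (A=0 B=1)
  4. pour(B -> A) -> (A=1 B=0)
  5. fill(B) -> (A=1 B=10)
  6. pour(B -> A) -> (A=9 B=2)
  7. empty(A) -> (A=0 B=2)
  8. pour(B -> A) -> (A=2 B=0)
  9. fill(B) -> (A=2 B=10)
Target reached → yes.

Answer: yes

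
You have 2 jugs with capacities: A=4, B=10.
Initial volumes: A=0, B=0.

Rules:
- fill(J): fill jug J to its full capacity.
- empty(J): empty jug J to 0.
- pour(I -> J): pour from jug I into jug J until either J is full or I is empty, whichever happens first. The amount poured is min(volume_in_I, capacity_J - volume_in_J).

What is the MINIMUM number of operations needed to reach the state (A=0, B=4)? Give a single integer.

Answer: 2

Derivation:
BFS from (A=0, B=0). One shortest path:
  1. fill(A) -> (A=4 B=0)
  2. pour(A -> B) -> (A=0 B=4)
Reached target in 2 moves.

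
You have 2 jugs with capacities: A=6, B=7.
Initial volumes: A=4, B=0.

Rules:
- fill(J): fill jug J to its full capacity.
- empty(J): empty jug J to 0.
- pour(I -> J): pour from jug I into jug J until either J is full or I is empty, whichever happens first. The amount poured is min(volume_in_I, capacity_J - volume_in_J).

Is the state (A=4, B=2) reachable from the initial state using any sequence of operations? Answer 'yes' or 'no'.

BFS explored all 26 reachable states.
Reachable set includes: (0,0), (0,1), (0,2), (0,3), (0,4), (0,5), (0,6), (0,7), (1,0), (1,7), (2,0), (2,7) ...
Target (A=4, B=2) not in reachable set → no.

Answer: no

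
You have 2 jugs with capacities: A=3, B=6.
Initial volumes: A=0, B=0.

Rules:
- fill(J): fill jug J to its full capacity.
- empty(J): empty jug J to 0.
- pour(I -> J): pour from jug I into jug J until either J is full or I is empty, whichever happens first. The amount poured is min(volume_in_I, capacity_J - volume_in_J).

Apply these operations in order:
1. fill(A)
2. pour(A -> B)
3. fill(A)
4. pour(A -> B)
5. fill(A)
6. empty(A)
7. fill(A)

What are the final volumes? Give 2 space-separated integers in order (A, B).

Answer: 3 6

Derivation:
Step 1: fill(A) -> (A=3 B=0)
Step 2: pour(A -> B) -> (A=0 B=3)
Step 3: fill(A) -> (A=3 B=3)
Step 4: pour(A -> B) -> (A=0 B=6)
Step 5: fill(A) -> (A=3 B=6)
Step 6: empty(A) -> (A=0 B=6)
Step 7: fill(A) -> (A=3 B=6)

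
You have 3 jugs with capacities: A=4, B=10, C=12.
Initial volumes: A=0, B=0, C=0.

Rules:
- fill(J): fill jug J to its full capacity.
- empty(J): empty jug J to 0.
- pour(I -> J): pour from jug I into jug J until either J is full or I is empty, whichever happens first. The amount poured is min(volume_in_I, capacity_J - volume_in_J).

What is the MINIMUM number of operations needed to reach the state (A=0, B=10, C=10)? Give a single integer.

BFS from (A=0, B=0, C=0). One shortest path:
  1. fill(B) -> (A=0 B=10 C=0)
  2. pour(B -> C) -> (A=0 B=0 C=10)
  3. fill(B) -> (A=0 B=10 C=10)
Reached target in 3 moves.

Answer: 3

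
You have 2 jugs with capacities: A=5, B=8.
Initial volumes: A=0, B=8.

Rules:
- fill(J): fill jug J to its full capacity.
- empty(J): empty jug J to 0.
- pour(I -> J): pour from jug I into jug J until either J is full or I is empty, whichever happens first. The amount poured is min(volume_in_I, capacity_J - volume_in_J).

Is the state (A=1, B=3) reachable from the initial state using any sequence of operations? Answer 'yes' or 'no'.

Answer: no

Derivation:
BFS explored all 26 reachable states.
Reachable set includes: (0,0), (0,1), (0,2), (0,3), (0,4), (0,5), (0,6), (0,7), (0,8), (1,0), (1,8), (2,0) ...
Target (A=1, B=3) not in reachable set → no.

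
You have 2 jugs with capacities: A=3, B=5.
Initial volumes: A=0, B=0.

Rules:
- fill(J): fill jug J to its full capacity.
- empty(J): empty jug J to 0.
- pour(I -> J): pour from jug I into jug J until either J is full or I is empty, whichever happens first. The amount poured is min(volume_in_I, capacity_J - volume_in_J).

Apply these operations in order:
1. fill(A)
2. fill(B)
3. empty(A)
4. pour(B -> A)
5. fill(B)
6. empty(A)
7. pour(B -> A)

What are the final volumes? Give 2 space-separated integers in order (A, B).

Step 1: fill(A) -> (A=3 B=0)
Step 2: fill(B) -> (A=3 B=5)
Step 3: empty(A) -> (A=0 B=5)
Step 4: pour(B -> A) -> (A=3 B=2)
Step 5: fill(B) -> (A=3 B=5)
Step 6: empty(A) -> (A=0 B=5)
Step 7: pour(B -> A) -> (A=3 B=2)

Answer: 3 2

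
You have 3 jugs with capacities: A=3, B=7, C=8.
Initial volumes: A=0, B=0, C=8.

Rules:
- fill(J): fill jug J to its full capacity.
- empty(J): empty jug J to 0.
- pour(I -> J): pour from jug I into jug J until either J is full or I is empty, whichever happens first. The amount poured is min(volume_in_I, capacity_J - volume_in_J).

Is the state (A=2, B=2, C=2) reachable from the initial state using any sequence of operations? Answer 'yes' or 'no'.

Answer: no

Derivation:
BFS explored all 204 reachable states.
Reachable set includes: (0,0,0), (0,0,1), (0,0,2), (0,0,3), (0,0,4), (0,0,5), (0,0,6), (0,0,7), (0,0,8), (0,1,0), (0,1,1), (0,1,2) ...
Target (A=2, B=2, C=2) not in reachable set → no.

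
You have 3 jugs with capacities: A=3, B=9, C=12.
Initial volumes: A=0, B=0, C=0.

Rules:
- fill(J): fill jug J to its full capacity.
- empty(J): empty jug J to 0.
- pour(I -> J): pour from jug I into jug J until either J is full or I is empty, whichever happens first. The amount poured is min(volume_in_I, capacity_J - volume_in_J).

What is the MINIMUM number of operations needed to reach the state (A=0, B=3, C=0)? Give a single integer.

BFS from (A=0, B=0, C=0). One shortest path:
  1. fill(A) -> (A=3 B=0 C=0)
  2. pour(A -> B) -> (A=0 B=3 C=0)
Reached target in 2 moves.

Answer: 2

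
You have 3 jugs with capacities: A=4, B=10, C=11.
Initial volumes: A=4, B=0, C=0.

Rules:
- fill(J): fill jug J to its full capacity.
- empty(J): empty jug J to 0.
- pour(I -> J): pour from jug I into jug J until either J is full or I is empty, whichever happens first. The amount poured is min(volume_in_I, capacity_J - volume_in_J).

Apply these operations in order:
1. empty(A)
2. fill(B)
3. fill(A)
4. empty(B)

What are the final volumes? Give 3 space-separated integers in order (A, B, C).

Answer: 4 0 0

Derivation:
Step 1: empty(A) -> (A=0 B=0 C=0)
Step 2: fill(B) -> (A=0 B=10 C=0)
Step 3: fill(A) -> (A=4 B=10 C=0)
Step 4: empty(B) -> (A=4 B=0 C=0)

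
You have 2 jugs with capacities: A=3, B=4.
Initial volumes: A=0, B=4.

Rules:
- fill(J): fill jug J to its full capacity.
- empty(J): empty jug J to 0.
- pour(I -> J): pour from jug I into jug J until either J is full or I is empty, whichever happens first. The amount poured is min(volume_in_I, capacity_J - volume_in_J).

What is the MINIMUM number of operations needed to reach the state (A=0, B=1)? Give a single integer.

Answer: 2

Derivation:
BFS from (A=0, B=4). One shortest path:
  1. pour(B -> A) -> (A=3 B=1)
  2. empty(A) -> (A=0 B=1)
Reached target in 2 moves.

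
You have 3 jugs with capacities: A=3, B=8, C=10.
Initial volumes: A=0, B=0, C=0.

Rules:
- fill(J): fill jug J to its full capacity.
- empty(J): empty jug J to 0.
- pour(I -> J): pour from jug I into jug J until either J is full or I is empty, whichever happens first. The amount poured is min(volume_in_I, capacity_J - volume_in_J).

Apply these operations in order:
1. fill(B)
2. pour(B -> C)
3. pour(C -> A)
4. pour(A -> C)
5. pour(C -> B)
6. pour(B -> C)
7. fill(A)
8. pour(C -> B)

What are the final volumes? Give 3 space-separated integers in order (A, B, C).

Step 1: fill(B) -> (A=0 B=8 C=0)
Step 2: pour(B -> C) -> (A=0 B=0 C=8)
Step 3: pour(C -> A) -> (A=3 B=0 C=5)
Step 4: pour(A -> C) -> (A=0 B=0 C=8)
Step 5: pour(C -> B) -> (A=0 B=8 C=0)
Step 6: pour(B -> C) -> (A=0 B=0 C=8)
Step 7: fill(A) -> (A=3 B=0 C=8)
Step 8: pour(C -> B) -> (A=3 B=8 C=0)

Answer: 3 8 0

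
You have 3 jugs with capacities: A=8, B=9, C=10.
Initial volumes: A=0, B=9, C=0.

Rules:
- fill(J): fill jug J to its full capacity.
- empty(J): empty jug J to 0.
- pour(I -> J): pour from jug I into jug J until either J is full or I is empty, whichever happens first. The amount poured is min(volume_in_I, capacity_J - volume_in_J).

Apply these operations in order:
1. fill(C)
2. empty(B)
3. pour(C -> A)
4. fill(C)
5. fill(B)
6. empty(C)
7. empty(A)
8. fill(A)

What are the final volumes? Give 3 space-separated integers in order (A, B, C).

Step 1: fill(C) -> (A=0 B=9 C=10)
Step 2: empty(B) -> (A=0 B=0 C=10)
Step 3: pour(C -> A) -> (A=8 B=0 C=2)
Step 4: fill(C) -> (A=8 B=0 C=10)
Step 5: fill(B) -> (A=8 B=9 C=10)
Step 6: empty(C) -> (A=8 B=9 C=0)
Step 7: empty(A) -> (A=0 B=9 C=0)
Step 8: fill(A) -> (A=8 B=9 C=0)

Answer: 8 9 0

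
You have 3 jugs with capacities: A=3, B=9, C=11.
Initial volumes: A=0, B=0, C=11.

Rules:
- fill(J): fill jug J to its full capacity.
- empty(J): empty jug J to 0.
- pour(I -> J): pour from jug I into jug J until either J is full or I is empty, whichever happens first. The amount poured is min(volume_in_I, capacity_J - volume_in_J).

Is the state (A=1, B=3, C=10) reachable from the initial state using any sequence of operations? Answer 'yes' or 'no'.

BFS explored all 320 reachable states.
Reachable set includes: (0,0,0), (0,0,1), (0,0,2), (0,0,3), (0,0,4), (0,0,5), (0,0,6), (0,0,7), (0,0,8), (0,0,9), (0,0,10), (0,0,11) ...
Target (A=1, B=3, C=10) not in reachable set → no.

Answer: no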